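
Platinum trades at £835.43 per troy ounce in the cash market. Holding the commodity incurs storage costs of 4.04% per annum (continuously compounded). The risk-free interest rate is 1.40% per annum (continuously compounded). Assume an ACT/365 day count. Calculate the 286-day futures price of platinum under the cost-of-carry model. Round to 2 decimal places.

£871.81 per troy ounce

Net carry = r + u − y = 0.0140 + 0.0404 − 0.0000 = 0.0544
F = S·e^((r+u−y)T) = 835.43 · e^(0.0544 × 286/365) = 835.43 · e^0.042626
= 835.43 × 1.043548 = £871.81 per troy ounce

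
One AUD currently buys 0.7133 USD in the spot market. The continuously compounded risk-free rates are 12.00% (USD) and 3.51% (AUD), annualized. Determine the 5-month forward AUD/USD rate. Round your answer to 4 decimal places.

0.7390

F = S·e^((r_USD − r_AUD)T) = 0.7133 · e^((0.1200 − 0.0351) × 5/12)
= 0.7133 · e^0.035375 = 0.7133 × 1.036008
F = 0.7390 USD per AUD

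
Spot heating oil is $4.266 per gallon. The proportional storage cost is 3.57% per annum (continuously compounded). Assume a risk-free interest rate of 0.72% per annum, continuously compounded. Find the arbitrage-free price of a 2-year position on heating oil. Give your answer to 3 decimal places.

$4.648 per gallon

Net carry = r + u − y = 0.0072 + 0.0357 − 0.0000 = 0.0429
F = S·e^((r+u−y)T) = 4.266 · e^(0.0429 × 2) = 4.266 · e^0.085800
= 4.266 × 1.089588 = $4.648 per gallon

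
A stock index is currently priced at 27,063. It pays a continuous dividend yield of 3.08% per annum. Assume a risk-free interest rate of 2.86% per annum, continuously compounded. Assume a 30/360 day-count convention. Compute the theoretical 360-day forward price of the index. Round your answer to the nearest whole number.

F = S·e^((r − q)T) = 27063 · e^((0.0286 − 0.0308) × 360/360)
= 27063 · e^-0.002200 = 27063 × 0.997802
F = 27,004

27,004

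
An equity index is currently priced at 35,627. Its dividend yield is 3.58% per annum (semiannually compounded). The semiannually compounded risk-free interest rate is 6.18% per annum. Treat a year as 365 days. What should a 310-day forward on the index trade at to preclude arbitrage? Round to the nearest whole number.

F = S · (1+r/2)^(2T) / (1+q/2)^(2T)
= 35627 × 1.053052 / 1.030595 = 35627 × 1.021790
F = 36,403

36,403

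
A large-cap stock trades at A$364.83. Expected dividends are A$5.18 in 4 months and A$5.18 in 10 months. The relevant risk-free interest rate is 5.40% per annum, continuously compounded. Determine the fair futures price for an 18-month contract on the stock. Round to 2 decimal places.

PV(dividends) I = 5.18·e^(−0.0540·4/12) + 5.18·e^(−0.0540·10/12)
I = 5.0876 + 4.9521 = 10.0397
F = (S − I)·e^(rT) = (364.83 − 10.0397) · e^(0.0540·18/12)
= 354.7903 · e^0.081000 = 354.7903 × 1.084371 = A$384.72

A$384.72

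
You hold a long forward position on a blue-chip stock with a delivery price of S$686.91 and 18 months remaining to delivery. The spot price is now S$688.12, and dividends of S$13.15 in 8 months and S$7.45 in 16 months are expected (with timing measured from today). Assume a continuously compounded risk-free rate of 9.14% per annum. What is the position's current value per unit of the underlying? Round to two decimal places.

S$70.25

PV(remaining dividends) I = 13.15·e^(−0.0914·8/12) + 7.45·e^(−0.0914·16/12) = 18.9679
Current forward F = (S − I)·e^(rT) = (688.12 − 18.9679)·e^(0.0914·18/12) = 669.1521 × 1.146943 = 767.4793
Value (long) = (F − K)·e^(−rT) = (767.4793 − 686.91) × 0.871883 = 70.2470
Value = S$70.25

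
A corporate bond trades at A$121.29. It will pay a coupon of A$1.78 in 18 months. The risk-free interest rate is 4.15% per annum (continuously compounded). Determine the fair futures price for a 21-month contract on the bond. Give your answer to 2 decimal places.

PV(coupons) I = 1.78·e^(−0.0415·18/12)
I = 1.6726
F = (S − I)·e^(rT) = (121.29 − 1.6726) · e^(0.0415·21/12)
= 119.6174 · e^0.072625 = 119.6174 × 1.075327 = A$128.63

A$128.63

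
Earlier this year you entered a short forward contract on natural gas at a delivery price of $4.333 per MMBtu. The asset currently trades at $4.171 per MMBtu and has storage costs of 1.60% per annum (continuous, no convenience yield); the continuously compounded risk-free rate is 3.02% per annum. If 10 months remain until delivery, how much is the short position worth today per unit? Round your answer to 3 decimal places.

-$0.002 per MMBtu

Current fair forward for the remaining 10 months: F = S·e^((r + u)·T), (r + u) = 0.0302 + 0.0160 = 0.0462
F = 4.171 · e^(0.0462 × 10/12) = 4.171 × 1.039251 = 4.3347
Value of long forward = (F − K)·e^(−rT) = (4.3347 − 4.333) · e^(−0.0302·10/12)
= 0.0017 × 0.975147 = 0.002
Short position value = −(long value) = -$0.002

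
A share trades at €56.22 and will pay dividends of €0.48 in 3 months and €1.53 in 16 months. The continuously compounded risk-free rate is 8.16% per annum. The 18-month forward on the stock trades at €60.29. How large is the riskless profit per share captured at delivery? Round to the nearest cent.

PV(dividends) I = 0.48·e^(−0.0816·3/12) + 1.53·e^(−0.0816·16/12) = 1.8426
Fair forward F* = (S − I)·e^(rT) = (56.22 − 1.8426)·e^0.122400 = 54.3774 × 1.130206 = 61.4577
Market €60.29 < fair 61.4577: forward underpriced → reverse cash-and-carry (short the stock, invest proceeds at r, pay the dividends, go long the forward).
Profit at T = |F_mkt − F*| = |60.29 − 61.4577| = €1.17 per share

€1.17 per share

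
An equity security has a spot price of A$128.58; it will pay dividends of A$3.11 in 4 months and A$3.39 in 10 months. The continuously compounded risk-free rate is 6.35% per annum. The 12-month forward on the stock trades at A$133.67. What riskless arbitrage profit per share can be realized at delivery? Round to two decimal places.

PV(dividends) I = 3.11·e^(−0.0635·4/12) + 3.39·e^(−0.0635·10/12) = 6.2601
Fair forward F* = (S − I)·e^(rT) = (128.58 − 6.2601)·e^0.063500 = 122.3199 × 1.065559 = 130.3391
Market A$133.67 > fair 130.3391: forward overpriced → cash-and-carry (borrow at r, buy the stock and collect the dividends, short the forward).
Profit at T = |F_mkt − F*| = |133.67 − 130.3391| = A$3.33 per share

A$3.33 per share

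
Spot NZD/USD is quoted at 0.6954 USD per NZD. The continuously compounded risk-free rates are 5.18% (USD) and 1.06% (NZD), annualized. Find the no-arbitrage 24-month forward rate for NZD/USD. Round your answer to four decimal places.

F = S·e^((r_USD − r_NZD)T) = 0.6954 · e^((0.0518 − 0.0106) × 24/12)
= 0.6954 · e^0.082400 = 0.6954 × 1.085890
F = 0.7551 USD per NZD

0.7551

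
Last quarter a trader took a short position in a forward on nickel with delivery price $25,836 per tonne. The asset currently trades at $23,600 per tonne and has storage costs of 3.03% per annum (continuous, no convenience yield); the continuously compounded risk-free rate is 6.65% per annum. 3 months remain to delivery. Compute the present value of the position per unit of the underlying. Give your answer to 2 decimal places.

Current fair forward for the remaining 3 months: F = S·e^((r + u)·T), (r + u) = 0.0665 + 0.0303 = 0.0968
F = 23600 · e^(0.0968 × 3/12) = 23600 × 1.02449520 = 24178.0867
Value of long forward = (F − K)·e^(−rT) = (24178.0867 − 25836) · e^(−0.0665·3/12)
= -1657.9133 × 0.98351243 = -1630.58
Short position value = −(long value) = $1630.58

$1630.58 per tonne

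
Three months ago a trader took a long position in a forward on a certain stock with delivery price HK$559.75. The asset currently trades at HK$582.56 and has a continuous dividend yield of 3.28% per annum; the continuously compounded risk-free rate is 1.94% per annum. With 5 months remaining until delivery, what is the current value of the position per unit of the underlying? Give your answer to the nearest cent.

HK$19.41

Current fair forward for the remaining 5 months: F = S·e^((r − q)·T), (r − q) = 0.0194 − 0.0328 = -0.0134
F = 582.56 · e^(-0.0134 × 5/12) = 582.56 × 0.994432 = 579.3163
Value of long forward = (F − K)·e^(−rT) = (579.3163 − 559.75) · e^(−0.0194·5/12)
= 19.5663 × 0.991949 = 19.41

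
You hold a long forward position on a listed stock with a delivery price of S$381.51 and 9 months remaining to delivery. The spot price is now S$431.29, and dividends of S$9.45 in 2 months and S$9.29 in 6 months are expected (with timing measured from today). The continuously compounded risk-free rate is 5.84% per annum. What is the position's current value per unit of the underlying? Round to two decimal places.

S$47.75

PV(remaining dividends) I = 9.45·e^(−0.0584·2/12) + 9.29·e^(−0.0584·6/12) = 18.3811
Current forward F = (S − I)·e^(rT) = (431.29 − 18.3811)·e^(0.0584·9/12) = 412.9089 × 1.044773 = 431.3961
Value (long) = (F − K)·e^(−rT) = (431.3961 − 381.51) × 0.957145 = 47.7482
Value = S$47.75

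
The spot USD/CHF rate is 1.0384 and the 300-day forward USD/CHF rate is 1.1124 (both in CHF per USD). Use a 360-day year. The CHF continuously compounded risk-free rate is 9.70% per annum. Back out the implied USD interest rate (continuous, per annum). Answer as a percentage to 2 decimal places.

1.44%

F = S·e^((r_CHF − r_USD)T) ⇒ r_USD = r_CHF − ln(F/S)/T
ln(1.1124/1.0384) = 0.068839; /(300/360) = 0.082607
r_USD = 0.0970 − 0.082607 = 0.014393
r_USD = 1.44%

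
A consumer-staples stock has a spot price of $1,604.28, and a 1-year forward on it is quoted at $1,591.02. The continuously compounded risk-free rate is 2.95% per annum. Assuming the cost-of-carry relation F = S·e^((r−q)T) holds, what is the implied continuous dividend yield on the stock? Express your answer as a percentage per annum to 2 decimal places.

From F = S·e^((r−q)T): (r − q) = ln(F/S)/T
ln(1591.02/1604.28) = ln(0.991735) = -0.008299
(r − q) = -0.008299 / (1) = -0.008299
q = r − ln(F/S)/T = 0.0295 + 0.008299 = 0.037799
q = 3.78%

3.78%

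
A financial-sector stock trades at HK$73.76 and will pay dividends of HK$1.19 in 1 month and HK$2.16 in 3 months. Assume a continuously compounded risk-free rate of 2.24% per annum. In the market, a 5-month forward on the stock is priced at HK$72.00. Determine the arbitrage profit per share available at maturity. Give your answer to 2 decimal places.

PV(dividends) I = 1.19·e^(−0.0224·1/12) + 2.16·e^(−0.0224·3/12) = 3.3357
Fair forward F* = (S − I)·e^(rT) = (73.76 − 3.3357)·e^0.009333 = 70.4243 × 1.009377 = 71.0847
Market HK$72.00 > fair 71.0847: forward overpriced → cash-and-carry (borrow at r, buy the stock and collect the dividends, short the forward).
Profit at T = |F_mkt − F*| = |72.00 − 71.0847| = HK$0.92 per share

HK$0.92 per share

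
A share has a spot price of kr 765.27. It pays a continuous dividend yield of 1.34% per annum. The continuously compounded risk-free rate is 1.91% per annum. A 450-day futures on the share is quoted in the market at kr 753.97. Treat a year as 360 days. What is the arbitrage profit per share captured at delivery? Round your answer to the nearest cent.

kr 16.77 per share

Fair futures: F* = S·e^(carry·T), with carry = (r − q) = 0.0191 − 0.0134 = 0.0057
F* = 765.27 · e^(0.0057 × 450/360) = 765.27 · e^0.007125 = 765.27 × 1.007150 = kr 770.7417
Market kr 753.97 < fair kr 770.7417: forward underpriced → reverse cash-and-carry (short spot, go long the forward).
At maturity, profit = |F_mkt − F*| = |753.97 − 770.7417| = kr 16.77 per share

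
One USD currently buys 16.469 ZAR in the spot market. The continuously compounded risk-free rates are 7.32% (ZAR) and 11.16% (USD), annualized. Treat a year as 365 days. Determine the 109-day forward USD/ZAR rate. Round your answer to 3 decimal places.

16.281

F = S·e^((r_ZAR − r_USD)T) = 16.469 · e^((0.0732 − 0.1116) × 109/365)
= 16.469 · e^-0.011467 = 16.469 × 0.988598
F = 16.281 ZAR per USD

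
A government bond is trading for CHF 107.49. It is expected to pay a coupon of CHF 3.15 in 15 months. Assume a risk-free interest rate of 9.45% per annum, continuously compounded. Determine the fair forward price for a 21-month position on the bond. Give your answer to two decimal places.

PV(coupons) I = 3.15·e^(−0.0945·15/12)
I = 2.7990
F = (S − I)·e^(rT) = (107.49 − 2.7990) · e^(0.0945·21/12)
= 104.6910 · e^0.165375 = 104.6910 × 1.179835 = CHF 123.52

CHF 123.52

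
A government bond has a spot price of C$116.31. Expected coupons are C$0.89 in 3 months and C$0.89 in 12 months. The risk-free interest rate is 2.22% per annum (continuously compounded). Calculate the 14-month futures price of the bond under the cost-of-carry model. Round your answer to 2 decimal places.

C$117.56

PV(coupons) I = 0.89·e^(−0.0222·3/12) + 0.89·e^(−0.0222·12/12)
I = 0.8851 + 0.8705 = 1.7556
F = (S − I)·e^(rT) = (116.31 − 1.7556) · e^(0.0222·14/12)
= 114.5544 · e^0.025900 = 114.5544 × 1.026238 = C$117.56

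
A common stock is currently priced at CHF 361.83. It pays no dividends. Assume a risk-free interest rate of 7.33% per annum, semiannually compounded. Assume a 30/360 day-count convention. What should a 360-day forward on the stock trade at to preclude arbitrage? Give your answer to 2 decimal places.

F = S · (1+r/2)^(2T)
= 361.83 × 1.074643
F = CHF 388.84

CHF 388.84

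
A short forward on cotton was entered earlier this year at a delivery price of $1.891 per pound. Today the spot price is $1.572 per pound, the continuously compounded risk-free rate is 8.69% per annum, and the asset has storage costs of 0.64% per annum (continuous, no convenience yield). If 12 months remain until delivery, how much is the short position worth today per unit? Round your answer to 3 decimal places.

$0.152 per pound

Current fair forward for the remaining 12 months: F = S·e^((r + u)·T), (r + u) = 0.0869 + 0.0064 = 0.0933
F = 1.572 · e^(0.0933 × 12/12) = 1.572 × 1.097791 = 1.7257
Value of long forward = (F − K)·e^(−rT) = (1.7257 − 1.891) · e^(−0.0869·12/12)
= -0.1653 × 0.916769 = -0.152
Short position value = −(long value) = $0.152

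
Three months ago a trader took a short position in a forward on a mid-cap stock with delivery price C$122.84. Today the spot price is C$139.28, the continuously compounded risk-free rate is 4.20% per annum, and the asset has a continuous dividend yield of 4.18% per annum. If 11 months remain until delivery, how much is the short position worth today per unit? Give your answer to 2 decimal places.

-C$15.84

Current fair forward for the remaining 11 months: F = S·e^((r − q)·T), (r − q) = 0.0420 − 0.0418 = 0.0002
F = 139.28 · e^(0.0002 × 11/12) = 139.28 × 1.000183 = 139.3055
Value of long forward = (F − K)·e^(−rT) = (139.3055 − 122.84) · e^(−0.0420·11/12)
= 16.4655 × 0.962232 = 15.84
Short position value = −(long value) = -C$15.84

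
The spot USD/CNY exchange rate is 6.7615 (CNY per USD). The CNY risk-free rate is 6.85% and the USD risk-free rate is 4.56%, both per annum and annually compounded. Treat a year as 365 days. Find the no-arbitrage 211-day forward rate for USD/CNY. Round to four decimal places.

6.8467

By covered interest parity, F = S · (1+r_CNY)^T / (1+r_USD)^T
= 6.7615 × 1.039044 / 1.026112 = 6.7615 × 1.012603
F = 6.8467 CNY per USD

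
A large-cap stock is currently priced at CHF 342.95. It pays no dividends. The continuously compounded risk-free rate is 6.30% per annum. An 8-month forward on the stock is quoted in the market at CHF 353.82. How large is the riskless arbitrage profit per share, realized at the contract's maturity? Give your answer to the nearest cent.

CHF 3.84 per share

Fair forward: F* = S·e^(carry·T), with carry = r = 0.0630
F* = 342.95 · e^(0.0630 × 8/12) = 342.95 · e^0.042000 = 342.95 × 1.042894 = CHF 357.6605
Market CHF 353.82 < fair CHF 357.6605: forward underpriced → reverse cash-and-carry (short spot, go long the forward).
At maturity, profit = |F_mkt − F*| = |353.82 − 357.6605| = CHF 3.84 per share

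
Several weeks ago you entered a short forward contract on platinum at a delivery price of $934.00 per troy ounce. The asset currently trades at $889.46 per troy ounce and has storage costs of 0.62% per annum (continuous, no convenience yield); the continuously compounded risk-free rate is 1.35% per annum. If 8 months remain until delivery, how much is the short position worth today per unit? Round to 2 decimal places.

Current fair forward for the remaining 8 months: F = S·e^((r + u)·T), (r + u) = 0.0135 + 0.0062 = 0.0197
F = 889.46 · e^(0.0197 × 8/12) = 889.46 × 1.013220 = 901.2187
Value of long forward = (F − K)·e^(−rT) = (901.2187 − 934.00) · e^(−0.0135·8/12)
= -32.7813 × 0.991040 = -32.49
Short position value = −(long value) = $32.49

$32.49 per troy ounce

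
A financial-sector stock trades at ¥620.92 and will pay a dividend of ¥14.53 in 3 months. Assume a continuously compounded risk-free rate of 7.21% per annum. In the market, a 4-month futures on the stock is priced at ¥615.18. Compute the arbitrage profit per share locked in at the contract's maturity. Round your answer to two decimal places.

PV(dividends) I = 14.53·e^(−0.0721·3/12) = 14.2704
Fair futures F* = (S − I)·e^(rT) = (620.92 − 14.2704)·e^0.024033 = 606.6496 × 1.024324 = 621.4057
Market ¥615.18 < fair 621.4057: forward underpriced → reverse cash-and-carry (short the stock, invest proceeds at r, pay the dividends, go long the forward).
Profit at T = |F_mkt − F*| = |615.18 − 621.4057| = ¥6.23 per share

¥6.23 per share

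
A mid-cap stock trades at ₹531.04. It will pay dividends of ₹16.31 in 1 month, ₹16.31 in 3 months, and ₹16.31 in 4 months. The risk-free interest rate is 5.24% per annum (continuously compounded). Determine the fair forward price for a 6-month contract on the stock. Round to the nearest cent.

₹495.49

PV(dividends) I = 16.31·e^(−0.0524·1/12) + 16.31·e^(−0.0524·3/12) + 16.31·e^(−0.0524·4/12)
I = 16.2389 + 16.0977 + 16.0276 = 48.3642
F = (S − I)·e^(rT) = (531.04 − 48.3642) · e^(0.0524·6/12)
= 482.6758 · e^0.026200 = 482.6758 × 1.026546 = ₹495.49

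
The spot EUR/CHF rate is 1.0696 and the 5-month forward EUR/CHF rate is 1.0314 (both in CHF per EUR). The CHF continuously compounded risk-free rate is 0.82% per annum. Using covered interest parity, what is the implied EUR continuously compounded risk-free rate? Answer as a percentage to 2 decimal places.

F = S·e^((r_CHF − r_EUR)T) ⇒ r_EUR = r_CHF − ln(F/S)/T
ln(1.0314/1.0696) = -0.036368; /(5/12) = -0.087283
r_EUR = 0.0082 + 0.087283 = 0.095483
r_EUR = 9.55%

9.55%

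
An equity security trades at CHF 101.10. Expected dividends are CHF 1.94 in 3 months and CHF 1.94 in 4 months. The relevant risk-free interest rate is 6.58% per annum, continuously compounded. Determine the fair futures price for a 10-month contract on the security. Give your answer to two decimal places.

CHF 102.78

PV(dividends) I = 1.94·e^(−0.0658·3/12) + 1.94·e^(−0.0658·4/12)
I = 1.9083 + 1.8979 = 3.8062
F = (S − I)·e^(rT) = (101.10 − 3.8062) · e^(0.0658·10/12)
= 97.2938 · e^0.054833 = 97.2938 × 1.056364 = CHF 102.78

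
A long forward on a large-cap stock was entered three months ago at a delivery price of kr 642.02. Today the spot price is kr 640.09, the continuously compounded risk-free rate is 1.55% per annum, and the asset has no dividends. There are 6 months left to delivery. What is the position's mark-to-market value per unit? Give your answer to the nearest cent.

Current fair forward for the remaining 6 months: F = S·e^(r·T), r = 0.0155
F = 640.09 · e^(0.0155 × 6/12) = 640.09 × 1.007780 = 645.0699
Value of long forward = (F − K)·e^(−rT) = (645.0699 − 642.02) · e^(−0.0155·6/12)
= 3.0499 × 0.992280 = 3.03

kr 3.03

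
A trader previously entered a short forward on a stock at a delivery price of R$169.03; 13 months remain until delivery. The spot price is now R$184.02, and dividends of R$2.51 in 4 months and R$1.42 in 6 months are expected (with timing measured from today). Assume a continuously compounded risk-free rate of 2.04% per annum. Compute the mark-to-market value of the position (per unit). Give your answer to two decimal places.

-R$14.79

PV(remaining dividends) I = 2.51·e^(−0.0204·4/12) + 1.42·e^(−0.0204·6/12) = 3.8986
Current forward F = (S − I)·e^(rT) = (184.02 − 3.8986)·e^(0.0204·13/12) = 180.1214 × 1.022346 = 184.1464
Value (long) = (F − K)·e^(−rT) = (184.1464 − 169.03) × 0.978142 = 14.7860
Short position value = −(long value) = -R$14.79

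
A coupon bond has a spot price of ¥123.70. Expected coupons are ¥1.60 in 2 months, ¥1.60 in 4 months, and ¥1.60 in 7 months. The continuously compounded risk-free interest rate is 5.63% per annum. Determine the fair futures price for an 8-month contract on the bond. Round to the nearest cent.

PV(coupons) I = 1.60·e^(−0.0563·2/12) + 1.60·e^(−0.0563·4/12) + 1.60·e^(−0.0563·7/12)
I = 1.5851 + 1.5703 + 1.5483 = 4.7037
F = (S − I)·e^(rT) = (123.70 − 4.7037) · e^(0.0563·8/12)
= 118.9963 · e^0.037533 = 118.9963 × 1.038246 = ¥123.55

¥123.55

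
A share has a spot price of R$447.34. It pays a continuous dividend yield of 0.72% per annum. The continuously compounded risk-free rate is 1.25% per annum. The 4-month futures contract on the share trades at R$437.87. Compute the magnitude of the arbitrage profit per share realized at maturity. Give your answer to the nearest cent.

R$10.26 per share

Fair futures: F* = S·e^(carry·T), with carry = (r − q) = 0.0125 − 0.0072 = 0.0053
F* = 447.34 · e^(0.0053 × 4/12) = 447.34 · e^0.001767 = 447.34 × 1.001769 = R$448.1313
Market R$437.87 < fair R$448.1313: forward underpriced → reverse cash-and-carry (short spot, go long the forward).
At maturity, profit = |F_mkt − F*| = |437.87 − 448.1313| = R$10.26 per share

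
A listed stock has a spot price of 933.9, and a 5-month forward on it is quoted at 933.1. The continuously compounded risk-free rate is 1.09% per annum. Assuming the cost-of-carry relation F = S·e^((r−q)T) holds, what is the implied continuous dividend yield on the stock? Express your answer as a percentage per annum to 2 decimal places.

1.30%

From F = S·e^((r−q)T): (r − q) = ln(F/S)/T
ln(933.1/933.9) = ln(0.999143) = -0.000857
(r − q) = -0.000857 / (5/12) = -0.002057
q = r − ln(F/S)/T = 0.0109 + 0.002057 = 0.012957
q = 1.30%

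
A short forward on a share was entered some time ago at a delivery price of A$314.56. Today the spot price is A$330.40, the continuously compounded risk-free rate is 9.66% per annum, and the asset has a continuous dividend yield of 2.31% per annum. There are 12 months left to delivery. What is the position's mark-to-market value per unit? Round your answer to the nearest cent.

-A$37.26

Current fair forward for the remaining 12 months: F = S·e^((r − q)·T), (r − q) = 0.0966 − 0.0231 = 0.0735
F = 330.40 · e^(0.0735 × 12/12) = 330.40 × 1.076269 = 355.5993
Value of long forward = (F − K)·e^(−rT) = (355.5993 − 314.56) · e^(−0.0966·12/12)
= 41.0393 × 0.907919 = 37.26
Short position value = −(long value) = -A$37.26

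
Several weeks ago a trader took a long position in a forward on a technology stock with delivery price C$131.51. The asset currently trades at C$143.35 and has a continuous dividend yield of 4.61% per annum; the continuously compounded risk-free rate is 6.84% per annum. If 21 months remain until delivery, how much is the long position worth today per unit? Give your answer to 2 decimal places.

C$15.57

Current fair forward for the remaining 21 months: F = S·e^((r − q)·T), (r − q) = 0.0684 − 0.0461 = 0.0223
F = 143.35 · e^(0.0223 × 21/12) = 143.35 × 1.039796 = 149.0548
Value of long forward = (F − K)·e^(−rT) = (149.0548 − 131.51) · e^(−0.0684·21/12)
= 17.5448 × 0.887187 = 15.57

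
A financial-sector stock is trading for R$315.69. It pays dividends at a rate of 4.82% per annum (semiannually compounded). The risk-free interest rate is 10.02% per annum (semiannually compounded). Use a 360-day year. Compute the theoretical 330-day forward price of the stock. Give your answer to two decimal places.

F = S · (1+r/2)^(2T) / (1+q/2)^(2T)
= 315.69 × 1.093762 / 1.044626 = 315.69 × 1.047037
F = R$330.54

R$330.54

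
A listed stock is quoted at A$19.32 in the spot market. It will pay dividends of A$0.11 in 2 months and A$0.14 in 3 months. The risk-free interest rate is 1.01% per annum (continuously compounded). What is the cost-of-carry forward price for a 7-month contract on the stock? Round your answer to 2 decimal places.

A$19.18

PV(dividends) I = 0.11·e^(−0.0101·2/12) + 0.14·e^(−0.0101·3/12)
I = 0.1098 + 0.1396 = 0.2494
F = (S − I)·e^(rT) = (19.32 − 0.2494) · e^(0.0101·7/12)
= 19.0706 · e^0.005892 = 19.0706 × 1.005909 = A$19.18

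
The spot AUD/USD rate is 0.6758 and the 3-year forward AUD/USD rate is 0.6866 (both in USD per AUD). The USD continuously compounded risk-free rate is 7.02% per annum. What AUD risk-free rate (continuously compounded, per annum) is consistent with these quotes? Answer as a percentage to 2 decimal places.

6.49%

F = S·e^((r_USD − r_AUD)T) ⇒ r_AUD = r_USD − ln(F/S)/T
ln(0.6866/0.6758) = 0.015855; /(3) = 0.005285
r_AUD = 0.0702 − 0.005285 = 0.064915
r_AUD = 6.49%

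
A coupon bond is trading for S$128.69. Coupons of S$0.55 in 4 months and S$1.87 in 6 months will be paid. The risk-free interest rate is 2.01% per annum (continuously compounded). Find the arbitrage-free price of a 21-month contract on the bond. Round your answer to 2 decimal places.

PV(coupons) I = 0.55·e^(−0.0201·4/12) + 1.87·e^(−0.0201·6/12)
I = 0.5463 + 1.8513 = 2.3976
F = (S − I)·e^(rT) = (128.69 − 2.3976) · e^(0.0201·21/12)
= 126.2924 · e^0.035175 = 126.2924 × 1.035801 = S$130.81

S$130.81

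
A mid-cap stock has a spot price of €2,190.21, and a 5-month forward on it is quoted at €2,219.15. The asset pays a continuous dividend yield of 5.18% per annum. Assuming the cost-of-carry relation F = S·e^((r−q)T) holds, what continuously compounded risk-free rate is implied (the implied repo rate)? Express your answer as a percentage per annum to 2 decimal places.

From F = S·e^((r−q)T): (r − q) = ln(F/S)/T
ln(2219.15/2190.21) = ln(1.013213) = 0.013126
(r − q) = 0.013126 / (5/12) = 0.031502
r = ln(F/S)/T + q = 0.031502 + 0.0518 = 0.083302
r = 8.33%

8.33%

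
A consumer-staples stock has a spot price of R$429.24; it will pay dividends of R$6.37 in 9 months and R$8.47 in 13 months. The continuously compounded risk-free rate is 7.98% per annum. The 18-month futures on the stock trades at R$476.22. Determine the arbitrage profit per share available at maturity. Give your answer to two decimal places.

R$7.92 per share

PV(dividends) I = 6.37·e^(−0.0798·9/12) + 8.47·e^(−0.0798·13/12) = 13.7685
Fair futures F* = (S − I)·e^(rT) = (429.24 − 13.7685)·e^0.119700 = 415.4715 × 1.127159 = 468.3024
Market R$476.22 > fair 468.3024: forward overpriced → cash-and-carry (borrow at r, buy the stock and collect the dividends, short the forward).
Profit at T = |F_mkt − F*| = |476.22 − 468.3024| = R$7.92 per share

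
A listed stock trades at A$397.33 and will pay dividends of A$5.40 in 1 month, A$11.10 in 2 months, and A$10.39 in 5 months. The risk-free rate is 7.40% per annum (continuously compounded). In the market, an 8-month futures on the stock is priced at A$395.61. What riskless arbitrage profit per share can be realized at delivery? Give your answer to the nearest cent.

A$5.93 per share

PV(dividends) I = 5.40·e^(−0.0740·1/12) + 11.10·e^(−0.0740·2/12) + 10.39·e^(−0.0740·5/12) = 26.4053
Fair futures F* = (S − I)·e^(rT) = (397.33 − 26.4053)·e^0.049333 = 370.9247 × 1.050570 = 389.6824
Market A$395.61 > fair 389.6824: forward overpriced → cash-and-carry (borrow at r, buy the stock and collect the dividends, short the forward).
Profit at T = |F_mkt − F*| = |395.61 − 389.6824| = A$5.93 per share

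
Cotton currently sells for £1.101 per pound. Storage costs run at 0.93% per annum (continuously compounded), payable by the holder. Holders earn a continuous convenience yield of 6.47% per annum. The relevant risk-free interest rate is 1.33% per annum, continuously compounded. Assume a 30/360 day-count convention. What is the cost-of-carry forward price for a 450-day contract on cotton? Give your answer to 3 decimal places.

£1.045 per pound

Net carry = r + u − y = 0.0133 + 0.0093 − 0.0647 = -0.0421
F = S·e^((r+u−y)T) = 1.101 · e^(-0.0421 × 450/360) = 1.101 · e^-0.052625
= 1.101 × 0.948736 = £1.045 per pound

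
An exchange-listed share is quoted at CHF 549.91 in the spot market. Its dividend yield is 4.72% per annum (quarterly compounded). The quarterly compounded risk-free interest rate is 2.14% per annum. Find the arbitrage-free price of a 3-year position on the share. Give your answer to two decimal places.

F = S · (1+r/4)^(4T) / (1+q/4)^(4T)
= 549.91 × 1.066123 / 1.151161 = 549.91 × 0.926128
F = CHF 509.29

CHF 509.29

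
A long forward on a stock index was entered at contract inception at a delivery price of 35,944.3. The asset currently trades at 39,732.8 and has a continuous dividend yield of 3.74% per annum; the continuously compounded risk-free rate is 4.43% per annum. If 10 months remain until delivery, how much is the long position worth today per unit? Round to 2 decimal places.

Current fair forward for the remaining 10 months: F = S·e^((r − q)·T), (r − q) = 0.0443 − 0.0374 = 0.0069
F = 39732.8 · e^(0.0069 × 10/12) = 39732.8 × 1.00576656 = 39961.9216
Value of long forward = (F − K)·e^(−rT) = (39961.9216 − 35944.3) · e^(−0.0443·10/12)
= 4017.6216 × 0.96375645 = 3872.01

3872.01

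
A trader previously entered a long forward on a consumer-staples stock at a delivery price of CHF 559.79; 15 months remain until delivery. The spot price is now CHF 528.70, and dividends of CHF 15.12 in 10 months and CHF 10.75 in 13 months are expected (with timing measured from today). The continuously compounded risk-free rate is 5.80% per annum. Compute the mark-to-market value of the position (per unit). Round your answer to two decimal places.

PV(remaining dividends) I = 15.12·e^(−0.0580·10/12) + 10.75·e^(−0.0580·13/12) = 24.5019
Current forward F = (S − I)·e^(rT) = (528.70 − 24.5019)·e^(0.0580·15/12) = 504.1981 × 1.075193 = 542.1103
Value (long) = (F − K)·e^(−rT) = (542.1103 − 559.79) × 0.930066 = -16.4433
Value = -CHF 16.44

-CHF 16.44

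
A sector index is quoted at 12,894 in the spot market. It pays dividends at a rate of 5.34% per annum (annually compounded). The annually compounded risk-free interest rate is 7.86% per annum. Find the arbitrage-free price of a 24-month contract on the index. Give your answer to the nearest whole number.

13,518

F = S · (1+r)^T / (1+q)^T
= 12894 × 1.163378 / 1.109652 = 12894 × 1.048417
F = 13,518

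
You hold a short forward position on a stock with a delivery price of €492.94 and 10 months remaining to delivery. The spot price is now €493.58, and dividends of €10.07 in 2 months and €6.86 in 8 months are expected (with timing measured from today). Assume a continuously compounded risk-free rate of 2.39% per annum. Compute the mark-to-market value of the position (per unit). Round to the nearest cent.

PV(remaining dividends) I = 10.07·e^(−0.0239·2/12) + 6.86·e^(−0.0239·8/12) = 16.7815
Current forward F = (S − I)·e^(rT) = (493.58 − 16.7815)·e^(0.0239·10/12) = 476.7985 × 1.020116 = 486.3898
Value (long) = (F − K)·e^(−rT) = (486.3898 − 492.94) × 0.980280 = -6.4210
Short position value = −(long value) = €6.42

€6.42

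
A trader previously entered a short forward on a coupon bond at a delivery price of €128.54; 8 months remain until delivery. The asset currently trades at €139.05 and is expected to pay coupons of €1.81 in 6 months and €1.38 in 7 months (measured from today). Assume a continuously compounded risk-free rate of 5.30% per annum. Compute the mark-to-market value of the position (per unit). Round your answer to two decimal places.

PV(remaining coupons) I = 1.81·e^(−0.0530·6/12) + 1.38·e^(−0.0530·7/12) = 3.1007
Current forward F = (S − I)·e^(rT) = (139.05 − 3.1007)·e^(0.0530·8/12) = 135.9493 × 1.035965 = 140.8387
Value (long) = (F − K)·e^(−rT) = (140.8387 − 128.54) × 0.965284 = 11.8717
Short position value = −(long value) = -€11.87

-€11.87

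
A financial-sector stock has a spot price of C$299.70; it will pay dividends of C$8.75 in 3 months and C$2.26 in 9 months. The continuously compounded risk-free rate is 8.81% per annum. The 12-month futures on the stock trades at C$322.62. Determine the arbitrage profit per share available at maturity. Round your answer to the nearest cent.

PV(dividends) I = 8.75·e^(−0.0881·3/12) + 2.26·e^(−0.0881·9/12) = 10.6749
Fair futures F* = (S − I)·e^(rT) = (299.70 − 10.6749)·e^0.088100 = 289.0251 × 1.092097 = 315.6434
Market C$322.62 > fair 315.6434: forward overpriced → cash-and-carry (borrow at r, buy the stock and collect the dividends, short the forward).
Profit at T = |F_mkt − F*| = |322.62 − 315.6434| = C$6.98 per share

C$6.98 per share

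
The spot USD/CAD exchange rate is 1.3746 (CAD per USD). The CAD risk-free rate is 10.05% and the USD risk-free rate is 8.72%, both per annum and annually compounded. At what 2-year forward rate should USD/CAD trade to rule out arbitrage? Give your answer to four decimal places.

By covered interest parity, F = S · (1+r_CAD)^T / (1+r_USD)^T
= 1.3746 × 1.211100 / 1.182004 = 1.3746 × 1.024616
F = 1.4084 CAD per USD

1.4084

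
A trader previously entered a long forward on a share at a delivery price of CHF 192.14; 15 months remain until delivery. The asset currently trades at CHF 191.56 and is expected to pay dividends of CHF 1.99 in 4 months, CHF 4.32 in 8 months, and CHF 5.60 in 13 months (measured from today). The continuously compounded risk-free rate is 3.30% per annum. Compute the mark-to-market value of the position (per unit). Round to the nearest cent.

PV(remaining dividends) I = 1.99·e^(−0.0330·4/12) + 4.32·e^(−0.0330·8/12) + 5.60·e^(−0.0330·13/12) = 11.5976
Current forward F = (S − I)·e^(rT) = (191.56 − 11.5976)·e^(0.0330·15/12) = 179.9624 × 1.042113 = 187.5412
Value (long) = (F − K)·e^(−rT) = (187.5412 − 192.14) × 0.959589 = -4.4130
Value = -CHF 4.41

-CHF 4.41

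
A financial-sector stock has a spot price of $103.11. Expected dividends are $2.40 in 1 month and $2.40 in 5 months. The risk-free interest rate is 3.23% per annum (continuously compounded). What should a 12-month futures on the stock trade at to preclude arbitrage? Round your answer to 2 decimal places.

PV(dividends) I = 2.40·e^(−0.0323·1/12) + 2.40·e^(−0.0323·5/12)
I = 2.3935 + 2.3679 = 4.7614
F = (S − I)·e^(rT) = (103.11 − 4.7614) · e^(0.0323·12/12)
= 98.3486 · e^0.032300 = 98.3486 × 1.032827 = $101.58

$101.58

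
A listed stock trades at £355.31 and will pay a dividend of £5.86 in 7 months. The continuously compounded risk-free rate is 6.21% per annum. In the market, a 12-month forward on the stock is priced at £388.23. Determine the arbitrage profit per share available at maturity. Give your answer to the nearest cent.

PV(dividends) I = 5.86·e^(−0.0621·7/12) = 5.6515
Fair forward F* = (S − I)·e^(rT) = (355.31 − 5.6515)·e^0.062100 = 349.6585 × 1.064069 = 372.0608
Market £388.23 > fair 372.0608: forward overpriced → cash-and-carry (borrow at r, buy the stock and collect the dividends, short the forward).
Profit at T = |F_mkt − F*| = |388.23 − 372.0608| = £16.17 per share

£16.17 per share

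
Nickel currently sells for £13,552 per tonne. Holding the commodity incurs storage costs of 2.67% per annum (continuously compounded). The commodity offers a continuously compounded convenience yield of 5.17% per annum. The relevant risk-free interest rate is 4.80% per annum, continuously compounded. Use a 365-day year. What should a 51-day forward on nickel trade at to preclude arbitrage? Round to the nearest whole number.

Net carry = r + u − y = 0.0480 + 0.0267 − 0.0517 = 0.0230
F = S·e^((r+u−y)T) = 13552 · e^(0.0230 × 51/365) = 13552 · e^0.003214
= 13552 × 1.003219 = £13,596 per tonne

£13,596 per tonne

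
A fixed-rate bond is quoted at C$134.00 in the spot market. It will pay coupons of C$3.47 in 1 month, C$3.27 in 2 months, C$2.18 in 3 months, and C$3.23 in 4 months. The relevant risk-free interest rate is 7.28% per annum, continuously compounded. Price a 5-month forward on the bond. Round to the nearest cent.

PV(coupons) I = 3.47·e^(−0.0728·1/12) + 3.27·e^(−0.0728·2/12) + 2.18·e^(−0.0728·3/12) + 3.23·e^(−0.0728·4/12)
I = 3.4490 + 3.2306 + 2.1407 + 3.1526 = 11.9729
F = (S − I)·e^(rT) = (134.00 − 11.9729) · e^(0.0728·5/12)
= 122.0271 · e^0.030333 = 122.0271 × 1.030798 = C$125.79

C$125.79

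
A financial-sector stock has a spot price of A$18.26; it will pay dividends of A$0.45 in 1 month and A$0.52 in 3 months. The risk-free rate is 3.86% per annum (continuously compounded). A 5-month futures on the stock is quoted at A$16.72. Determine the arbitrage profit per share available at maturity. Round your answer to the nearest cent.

PV(dividends) I = 0.45·e^(−0.0386·1/12) + 0.52·e^(−0.0386·3/12) = 0.9636
Fair futures F* = (S − I)·e^(rT) = (18.26 − 0.9636)·e^0.016083 = 17.2964 × 1.016213 = 17.5768
Market A$16.72 < fair 17.5768: forward underpriced → reverse cash-and-carry (short the stock, invest proceeds at r, pay the dividends, go long the forward).
Profit at T = |F_mkt − F*| = |16.72 − 17.5768| = A$0.86 per share

A$0.86 per share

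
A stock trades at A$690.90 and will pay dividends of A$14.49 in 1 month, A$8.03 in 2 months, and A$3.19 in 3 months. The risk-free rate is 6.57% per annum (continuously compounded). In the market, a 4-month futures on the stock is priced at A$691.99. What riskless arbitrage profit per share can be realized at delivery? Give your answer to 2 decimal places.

A$11.85 per share

PV(dividends) I = 14.49·e^(−0.0657·1/12) + 8.03·e^(−0.0657·2/12) + 3.19·e^(−0.0657·3/12) = 25.4915
Fair futures F* = (S − I)·e^(rT) = (690.90 − 25.4915)·e^0.021900 = 665.4085 × 1.022142 = 680.1420
Market A$691.99 > fair 680.1420: forward overpriced → cash-and-carry (borrow at r, buy the stock and collect the dividends, short the forward).
Profit at T = |F_mkt − F*| = |691.99 − 680.1420| = A$11.85 per share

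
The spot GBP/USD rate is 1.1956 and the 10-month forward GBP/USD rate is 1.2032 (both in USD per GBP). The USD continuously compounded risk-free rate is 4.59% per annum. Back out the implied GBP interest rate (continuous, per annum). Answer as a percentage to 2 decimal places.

F = S·e^((r_USD − r_GBP)T) ⇒ r_GBP = r_USD − ln(F/S)/T
ln(1.2032/1.1956) = 0.006337; /(10/12) = 0.007604
r_GBP = 0.0459 − 0.007604 = 0.038296
r_GBP = 3.83%

3.83%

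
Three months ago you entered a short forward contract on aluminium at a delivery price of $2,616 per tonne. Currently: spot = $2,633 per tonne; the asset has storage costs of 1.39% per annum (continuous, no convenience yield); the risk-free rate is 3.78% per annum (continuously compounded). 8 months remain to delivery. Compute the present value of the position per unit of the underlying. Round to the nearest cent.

-$106.61 per tonne

Current fair forward for the remaining 8 months: F = S·e^((r + u)·T), (r + u) = 0.0378 + 0.0139 = 0.0517
F = 2633 · e^(0.0517 × 8/12) = 2633 × 1.03506753 = 2725.3328
Value of long forward = (F − K)·e^(−rT) = (2725.3328 − 2616) · e^(−0.0378·8/12)
= 109.3328 × 0.97511487 = 106.61
Short position value = −(long value) = -$106.61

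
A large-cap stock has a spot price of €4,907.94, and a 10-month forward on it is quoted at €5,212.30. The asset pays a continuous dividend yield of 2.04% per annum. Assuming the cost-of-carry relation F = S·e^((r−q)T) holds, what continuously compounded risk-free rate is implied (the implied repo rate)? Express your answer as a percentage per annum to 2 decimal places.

9.26%

From F = S·e^((r−q)T): (r − q) = ln(F/S)/T
ln(5212.30/4907.94) = ln(1.062014) = 0.060167
(r − q) = 0.060167 / (10/12) = 0.072200
r = ln(F/S)/T + q = 0.072200 + 0.0204 = 0.092600
r = 9.26%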